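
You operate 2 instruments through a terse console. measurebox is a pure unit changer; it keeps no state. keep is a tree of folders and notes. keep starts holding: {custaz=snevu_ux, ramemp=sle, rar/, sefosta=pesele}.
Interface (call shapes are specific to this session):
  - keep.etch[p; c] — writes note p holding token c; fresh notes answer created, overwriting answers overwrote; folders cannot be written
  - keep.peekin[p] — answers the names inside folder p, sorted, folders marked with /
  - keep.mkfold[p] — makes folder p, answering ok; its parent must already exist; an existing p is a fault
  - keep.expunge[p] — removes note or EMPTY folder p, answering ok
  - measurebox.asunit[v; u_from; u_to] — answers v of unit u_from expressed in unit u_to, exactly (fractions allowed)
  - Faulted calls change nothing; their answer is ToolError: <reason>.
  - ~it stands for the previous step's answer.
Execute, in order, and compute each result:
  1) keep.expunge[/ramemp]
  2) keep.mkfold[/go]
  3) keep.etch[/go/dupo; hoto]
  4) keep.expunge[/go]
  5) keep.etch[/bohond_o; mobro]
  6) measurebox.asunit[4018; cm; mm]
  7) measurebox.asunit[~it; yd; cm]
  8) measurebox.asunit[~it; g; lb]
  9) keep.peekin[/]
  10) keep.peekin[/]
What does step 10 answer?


Answer: [bohond_o, custaz, go/, rar/, sefosta]

Derivation:
→ expunge(p→/ramemp)
← ok
→ mkfold(p→/go)
← ok
→ etch(p→/go/dupo, c→hoto)
← created
→ expunge(p→/go)
← ToolError: not empty
→ etch(p→/bohond_o, c→mobro)
← created
→ asunit(v→4018, u_from→cm, u_to→mm)
← 40180
→ asunit(v→~it, u_from→yd, u_to→cm)
← 18370296/5
→ asunit(v→~it, u_from→g, u_to→lb)
← 52486560000/6479891
→ peekin(p→/)
← [bohond_o, custaz, go/, rar/, sefosta]
→ peekin(p→/)
← [bohond_o, custaz, go/, rar/, sefosta]


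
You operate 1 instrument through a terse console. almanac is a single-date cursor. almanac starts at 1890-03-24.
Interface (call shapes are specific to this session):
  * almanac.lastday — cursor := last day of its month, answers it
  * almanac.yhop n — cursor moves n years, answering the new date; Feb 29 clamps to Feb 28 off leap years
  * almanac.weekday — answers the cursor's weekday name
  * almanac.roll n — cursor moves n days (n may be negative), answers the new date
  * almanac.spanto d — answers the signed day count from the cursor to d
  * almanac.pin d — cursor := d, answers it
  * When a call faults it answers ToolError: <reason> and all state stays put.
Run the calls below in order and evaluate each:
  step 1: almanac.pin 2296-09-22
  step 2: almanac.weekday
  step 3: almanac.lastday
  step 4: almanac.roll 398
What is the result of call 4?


Answer: 2297-11-02

Derivation:
Act: almanac.pin[d=2296-09-22]
Obs: 2296-09-22
Act: almanac.weekday[]
Obs: Tuesday
Act: almanac.lastday[]
Obs: 2296-09-30
Act: almanac.roll[n=398]
Obs: 2297-11-02


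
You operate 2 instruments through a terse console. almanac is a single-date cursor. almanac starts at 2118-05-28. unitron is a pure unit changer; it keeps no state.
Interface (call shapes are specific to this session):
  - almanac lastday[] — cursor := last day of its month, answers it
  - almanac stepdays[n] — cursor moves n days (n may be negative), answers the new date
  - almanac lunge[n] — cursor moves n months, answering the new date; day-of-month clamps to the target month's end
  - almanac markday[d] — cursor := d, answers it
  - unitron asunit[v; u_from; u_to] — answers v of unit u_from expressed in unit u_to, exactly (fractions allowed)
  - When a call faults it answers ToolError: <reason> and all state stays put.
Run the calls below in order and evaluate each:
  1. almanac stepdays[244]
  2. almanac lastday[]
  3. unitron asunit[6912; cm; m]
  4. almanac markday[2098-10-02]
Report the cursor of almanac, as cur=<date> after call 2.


Answer: cur=2119-01-31

Derivation:
-- almanac stepdays(244) ~> 2119-01-27
-- almanac lastday() ~> 2119-01-31
-- unitron asunit(6912, cm, m) ~> 1728/25
-- almanac markday(2098-10-02) ~> 2098-10-02


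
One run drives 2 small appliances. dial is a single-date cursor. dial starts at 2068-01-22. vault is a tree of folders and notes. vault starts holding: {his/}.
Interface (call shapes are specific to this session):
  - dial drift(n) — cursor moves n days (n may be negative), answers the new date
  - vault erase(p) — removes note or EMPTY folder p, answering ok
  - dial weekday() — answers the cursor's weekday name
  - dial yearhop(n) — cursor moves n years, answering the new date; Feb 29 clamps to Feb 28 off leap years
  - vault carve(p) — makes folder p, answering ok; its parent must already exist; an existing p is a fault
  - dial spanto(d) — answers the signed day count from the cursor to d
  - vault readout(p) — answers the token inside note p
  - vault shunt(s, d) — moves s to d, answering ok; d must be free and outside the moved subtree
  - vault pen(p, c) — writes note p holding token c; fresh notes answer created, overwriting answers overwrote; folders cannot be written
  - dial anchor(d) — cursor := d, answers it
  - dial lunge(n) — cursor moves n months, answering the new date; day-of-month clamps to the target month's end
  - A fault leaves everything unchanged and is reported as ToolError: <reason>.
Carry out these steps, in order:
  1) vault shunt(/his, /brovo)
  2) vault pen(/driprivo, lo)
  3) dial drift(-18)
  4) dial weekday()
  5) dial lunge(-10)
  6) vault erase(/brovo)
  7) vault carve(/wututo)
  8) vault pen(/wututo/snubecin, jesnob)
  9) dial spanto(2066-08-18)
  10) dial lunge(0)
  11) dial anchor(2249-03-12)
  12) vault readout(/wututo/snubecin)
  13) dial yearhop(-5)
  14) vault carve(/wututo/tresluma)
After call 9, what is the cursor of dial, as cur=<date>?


$ vault shunt s=/his d=/brovo
:: ok
$ vault pen p=/driprivo c=lo
:: created
$ dial drift n=-18
:: 2068-01-04
$ dial weekday
:: Wednesday
$ dial lunge n=-10
:: 2067-03-04
$ vault erase p=/brovo
:: ok
$ vault carve p=/wututo
:: ok
$ vault pen p=/wututo/snubecin c=jesnob
:: created
$ dial spanto d=2066-08-18
:: -198
$ dial lunge n=0
:: 2067-03-04
$ dial anchor d=2249-03-12
:: 2249-03-12
$ vault readout p=/wututo/snubecin
:: jesnob
$ dial yearhop n=-5
:: 2244-03-12
$ vault carve p=/wututo/tresluma
:: ok

Answer: cur=2067-03-04


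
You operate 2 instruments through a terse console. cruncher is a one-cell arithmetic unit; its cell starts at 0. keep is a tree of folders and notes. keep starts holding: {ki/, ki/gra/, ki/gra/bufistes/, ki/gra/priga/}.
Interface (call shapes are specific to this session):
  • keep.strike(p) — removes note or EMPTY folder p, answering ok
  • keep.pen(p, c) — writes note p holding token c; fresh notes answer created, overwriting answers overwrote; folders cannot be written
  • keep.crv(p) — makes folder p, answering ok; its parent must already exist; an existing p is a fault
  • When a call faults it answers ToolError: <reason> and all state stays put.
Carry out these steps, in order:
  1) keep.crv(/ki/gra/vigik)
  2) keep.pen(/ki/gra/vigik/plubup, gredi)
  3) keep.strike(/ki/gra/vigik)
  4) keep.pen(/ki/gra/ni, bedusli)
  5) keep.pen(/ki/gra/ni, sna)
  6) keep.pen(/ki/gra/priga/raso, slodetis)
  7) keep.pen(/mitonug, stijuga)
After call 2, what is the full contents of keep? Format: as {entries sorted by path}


CALL crv[p=/ki/gra/vigik]
RET  ok
CALL pen[p=/ki/gra/vigik/plubup; c=gredi]
RET  created
CALL strike[p=/ki/gra/vigik]
RET  ToolError: not empty
CALL pen[p=/ki/gra/ni; c=bedusli]
RET  created
CALL pen[p=/ki/gra/ni; c=sna]
RET  overwrote
CALL pen[p=/ki/gra/priga/raso; c=slodetis]
RET  created
CALL pen[p=/mitonug; c=stijuga]
RET  created

Answer: {ki/, ki/gra/, ki/gra/bufistes/, ki/gra/priga/, ki/gra/vigik/, ki/gra/vigik/plubup=gredi}


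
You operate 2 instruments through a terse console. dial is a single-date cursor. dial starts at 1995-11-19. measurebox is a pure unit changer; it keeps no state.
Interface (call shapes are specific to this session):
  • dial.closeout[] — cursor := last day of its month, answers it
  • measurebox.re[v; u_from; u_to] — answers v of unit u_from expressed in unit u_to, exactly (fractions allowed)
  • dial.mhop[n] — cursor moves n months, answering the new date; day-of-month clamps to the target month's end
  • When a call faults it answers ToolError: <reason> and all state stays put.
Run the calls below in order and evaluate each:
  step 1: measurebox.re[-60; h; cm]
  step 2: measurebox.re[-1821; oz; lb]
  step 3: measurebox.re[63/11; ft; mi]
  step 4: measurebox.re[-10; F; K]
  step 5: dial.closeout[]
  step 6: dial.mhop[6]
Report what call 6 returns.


# 1. re(v='-60', u_from='h', u_to='cm') -> ToolError: incompatible units
# 2. re(v='-1821', u_from='oz', u_to='lb') -> -1821/16
# 3. re(v='63/11', u_from='ft', u_to='mi') -> 21/19360
# 4. re(v='-10', u_from='F', u_to='K') -> 14989/60
# 5. closeout() -> 1995-11-30
# 6. mhop(n='6') -> 1996-05-30

Answer: 1996-05-30


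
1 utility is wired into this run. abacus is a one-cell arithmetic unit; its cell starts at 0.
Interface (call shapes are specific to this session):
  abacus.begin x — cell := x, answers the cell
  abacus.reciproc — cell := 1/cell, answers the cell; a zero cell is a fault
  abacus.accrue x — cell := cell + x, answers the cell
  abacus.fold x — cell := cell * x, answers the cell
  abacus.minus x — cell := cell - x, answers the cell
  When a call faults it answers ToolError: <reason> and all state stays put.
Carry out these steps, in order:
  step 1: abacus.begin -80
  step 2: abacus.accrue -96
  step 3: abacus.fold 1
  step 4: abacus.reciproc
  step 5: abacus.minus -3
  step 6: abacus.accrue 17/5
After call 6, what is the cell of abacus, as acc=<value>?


Answer: acc=5627/880

Derivation:
Step: abacus.begin[x='-80']
Result: -80
Step: abacus.accrue[x='-96']
Result: -176
Step: abacus.fold[x='1']
Result: -176
Step: abacus.reciproc[]
Result: -1/176
Step: abacus.minus[x='-3']
Result: 527/176
Step: abacus.accrue[x='17/5']
Result: 5627/880


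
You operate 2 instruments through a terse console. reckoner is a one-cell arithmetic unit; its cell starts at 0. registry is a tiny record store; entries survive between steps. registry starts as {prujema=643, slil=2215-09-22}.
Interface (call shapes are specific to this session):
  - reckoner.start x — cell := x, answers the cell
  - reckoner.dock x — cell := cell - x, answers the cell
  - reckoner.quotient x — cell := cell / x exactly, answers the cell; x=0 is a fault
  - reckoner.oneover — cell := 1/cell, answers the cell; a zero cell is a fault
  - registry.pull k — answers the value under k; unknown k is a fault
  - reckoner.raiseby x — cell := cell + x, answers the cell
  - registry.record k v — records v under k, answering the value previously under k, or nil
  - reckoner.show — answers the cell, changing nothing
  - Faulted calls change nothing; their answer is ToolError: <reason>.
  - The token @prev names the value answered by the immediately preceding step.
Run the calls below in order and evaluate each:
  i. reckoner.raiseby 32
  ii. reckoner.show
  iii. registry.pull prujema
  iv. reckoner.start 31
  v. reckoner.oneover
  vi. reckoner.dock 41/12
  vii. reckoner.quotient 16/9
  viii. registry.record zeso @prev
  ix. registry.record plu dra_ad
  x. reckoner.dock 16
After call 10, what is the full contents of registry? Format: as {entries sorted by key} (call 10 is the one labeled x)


$ raiseby x=32
  32
$ show
  32
$ pull k=prujema
  643
$ start x=31
  31
$ oneover
  1/31
$ dock x=41/12
  -1259/372
$ quotient x=16/9
  -3777/1984
$ record k=zeso v=@prev
  nil
$ record k=plu v=dra_ad
  nil
$ dock x=16
  -35521/1984

Answer: {plu=dra_ad, prujema=643, slil=2215-09-22, zeso=-3777/1984}


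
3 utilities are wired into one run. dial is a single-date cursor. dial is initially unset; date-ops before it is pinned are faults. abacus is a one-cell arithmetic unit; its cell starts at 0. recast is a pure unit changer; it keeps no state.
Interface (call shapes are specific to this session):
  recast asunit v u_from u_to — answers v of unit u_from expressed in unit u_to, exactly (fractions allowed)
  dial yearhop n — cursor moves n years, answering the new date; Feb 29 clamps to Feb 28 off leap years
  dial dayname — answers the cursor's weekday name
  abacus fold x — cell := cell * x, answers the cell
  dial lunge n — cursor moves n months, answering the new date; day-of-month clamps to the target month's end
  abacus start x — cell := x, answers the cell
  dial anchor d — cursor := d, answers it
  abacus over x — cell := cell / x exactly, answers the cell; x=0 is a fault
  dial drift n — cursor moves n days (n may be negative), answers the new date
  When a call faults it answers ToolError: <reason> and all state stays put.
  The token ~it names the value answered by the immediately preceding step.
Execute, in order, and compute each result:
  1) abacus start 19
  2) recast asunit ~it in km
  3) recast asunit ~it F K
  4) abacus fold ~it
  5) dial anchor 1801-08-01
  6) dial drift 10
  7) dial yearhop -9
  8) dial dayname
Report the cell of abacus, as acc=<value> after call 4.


Step: abacus start[x=19]
Result: 19
Step: recast asunit[v=~it; u_from=in; u_to=km]
Result: 2413/5000000
Step: recast asunit[v=~it; u_from=F; u_to=K]
Result: 766117471/3000000
Step: abacus fold[x=~it]
Result: 14556231949/3000000
Step: dial anchor[d=1801-08-01]
Result: 1801-08-01
Step: dial drift[n=10]
Result: 1801-08-11
Step: dial yearhop[n=-9]
Result: 1792-08-11
Step: dial dayname[]
Result: Saturday

Answer: acc=14556231949/3000000


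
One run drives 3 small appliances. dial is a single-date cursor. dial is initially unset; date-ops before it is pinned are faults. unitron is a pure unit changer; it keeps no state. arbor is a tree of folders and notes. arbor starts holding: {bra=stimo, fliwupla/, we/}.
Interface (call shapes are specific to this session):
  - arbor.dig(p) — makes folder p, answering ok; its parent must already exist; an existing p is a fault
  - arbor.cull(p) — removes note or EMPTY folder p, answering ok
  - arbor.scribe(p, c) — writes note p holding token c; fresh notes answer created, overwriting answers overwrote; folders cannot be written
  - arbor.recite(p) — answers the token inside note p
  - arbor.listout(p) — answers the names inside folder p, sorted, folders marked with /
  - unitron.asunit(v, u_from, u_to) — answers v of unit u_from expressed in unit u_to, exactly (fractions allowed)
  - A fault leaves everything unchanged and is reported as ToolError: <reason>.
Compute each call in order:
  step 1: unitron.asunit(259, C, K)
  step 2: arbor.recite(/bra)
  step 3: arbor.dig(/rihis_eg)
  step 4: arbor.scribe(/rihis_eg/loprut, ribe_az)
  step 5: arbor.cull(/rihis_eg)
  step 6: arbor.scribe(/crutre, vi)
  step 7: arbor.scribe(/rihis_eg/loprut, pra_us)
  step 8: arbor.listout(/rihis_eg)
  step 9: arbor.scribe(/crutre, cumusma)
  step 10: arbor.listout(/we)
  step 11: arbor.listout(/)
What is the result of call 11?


Invoking unitron.asunit on v→259, u_from→C, u_to→K, and get 10643/20.
I run arbor.recite on p→/bra, giving stimo.
Next I call arbor.dig on p→/rihis_eg, yielding ok.
Then arbor.scribe on p→/rihis_eg/loprut, c→ribe_az, and see created.
Now I run arbor.cull on p→/rihis_eg, giving ToolError: not empty.
Using arbor.scribe on p→/crutre, c→vi, and observe created.
Using arbor.scribe on p→/rihis_eg/loprut, c→pra_us, and get overwrote.
Using arbor.listout on p→/rihis_eg: [loprut].
I run arbor.scribe on p→/crutre, c→cumusma, and get overwrote.
Now I run arbor.listout on p→/we, and see [].
Invoking arbor.listout on p→/, — result: [bra, crutre, fliwupla/, rihis_eg/, we/].

Answer: [bra, crutre, fliwupla/, rihis_eg/, we/]


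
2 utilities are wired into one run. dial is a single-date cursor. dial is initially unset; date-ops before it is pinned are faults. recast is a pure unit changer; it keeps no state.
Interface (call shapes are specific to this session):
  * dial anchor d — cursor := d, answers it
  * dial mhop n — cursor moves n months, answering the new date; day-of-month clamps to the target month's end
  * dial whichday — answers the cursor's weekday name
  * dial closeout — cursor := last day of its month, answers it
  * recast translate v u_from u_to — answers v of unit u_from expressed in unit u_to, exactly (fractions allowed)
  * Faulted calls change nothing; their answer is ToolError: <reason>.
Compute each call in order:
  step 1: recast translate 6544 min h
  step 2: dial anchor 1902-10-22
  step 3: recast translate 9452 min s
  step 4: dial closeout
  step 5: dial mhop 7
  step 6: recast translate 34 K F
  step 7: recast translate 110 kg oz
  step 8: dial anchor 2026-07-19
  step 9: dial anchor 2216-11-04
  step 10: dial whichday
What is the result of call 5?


Answer: 1903-05-31

Derivation:
Calling recast translate using v→6544, u_from→min, u_to→h, and see 1636/15.
I run dial anchor using d→1902-10-22, which returns 1902-10-22.
Next I call recast translate using v→9452, u_from→min, u_to→s, → 567120.
Using dial closeout, and observe 1902-10-31.
I invoke dial mhop using n→7, and get 1903-05-31.
Using recast translate using v→34, u_from→K, u_to→F, which returns -39847/100.
I try recast translate using v→110, u_from→kg, u_to→oz, and see 16000000000/4123567.
I call dial anchor using d→2026-07-19, giving 2026-07-19.
Then dial anchor using d→2216-11-04, yielding 2216-11-04.
Calling dial whichday(), → Monday.


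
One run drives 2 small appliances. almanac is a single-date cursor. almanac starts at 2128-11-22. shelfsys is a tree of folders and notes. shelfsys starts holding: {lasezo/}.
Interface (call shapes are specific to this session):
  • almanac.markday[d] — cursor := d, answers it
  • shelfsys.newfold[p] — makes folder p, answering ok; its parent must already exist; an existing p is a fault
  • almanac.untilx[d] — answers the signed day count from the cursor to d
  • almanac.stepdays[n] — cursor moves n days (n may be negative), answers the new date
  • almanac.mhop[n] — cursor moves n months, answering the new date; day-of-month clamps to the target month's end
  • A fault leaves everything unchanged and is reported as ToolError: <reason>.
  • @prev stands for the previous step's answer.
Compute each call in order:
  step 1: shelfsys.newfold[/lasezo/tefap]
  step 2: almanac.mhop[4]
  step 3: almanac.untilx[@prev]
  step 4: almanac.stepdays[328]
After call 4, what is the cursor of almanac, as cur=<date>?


> newfold /lasezo/tefap
  ok
> mhop 4
  2129-03-22
> untilx @prev
  0
> stepdays 328
  2130-02-13

Answer: cur=2130-02-13


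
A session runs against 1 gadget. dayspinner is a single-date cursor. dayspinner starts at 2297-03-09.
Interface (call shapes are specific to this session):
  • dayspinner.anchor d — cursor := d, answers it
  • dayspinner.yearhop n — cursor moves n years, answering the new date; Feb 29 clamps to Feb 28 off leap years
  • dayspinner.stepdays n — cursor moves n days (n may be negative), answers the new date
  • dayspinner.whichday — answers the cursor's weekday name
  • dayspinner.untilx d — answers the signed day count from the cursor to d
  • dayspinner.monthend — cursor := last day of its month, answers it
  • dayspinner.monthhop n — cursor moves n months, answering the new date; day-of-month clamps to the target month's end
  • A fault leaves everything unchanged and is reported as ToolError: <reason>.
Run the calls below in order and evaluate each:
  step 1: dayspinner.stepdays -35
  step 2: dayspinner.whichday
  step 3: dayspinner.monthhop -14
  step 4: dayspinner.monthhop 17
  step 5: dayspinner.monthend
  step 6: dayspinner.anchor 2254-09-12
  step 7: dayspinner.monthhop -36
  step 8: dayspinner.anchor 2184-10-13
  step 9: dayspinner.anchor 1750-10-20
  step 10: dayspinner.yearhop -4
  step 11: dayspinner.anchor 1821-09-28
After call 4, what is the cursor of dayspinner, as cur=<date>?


==> dayspinner.stepdays(n: -35)
<== 2297-02-02
==> dayspinner.whichday()
<== Tuesday
==> dayspinner.monthhop(n: -14)
<== 2295-12-02
==> dayspinner.monthhop(n: 17)
<== 2297-05-02
==> dayspinner.monthend()
<== 2297-05-31
==> dayspinner.anchor(d: 2254-09-12)
<== 2254-09-12
==> dayspinner.monthhop(n: -36)
<== 2251-09-12
==> dayspinner.anchor(d: 2184-10-13)
<== 2184-10-13
==> dayspinner.anchor(d: 1750-10-20)
<== 1750-10-20
==> dayspinner.yearhop(n: -4)
<== 1746-10-20
==> dayspinner.anchor(d: 1821-09-28)
<== 1821-09-28

Answer: cur=2297-05-02


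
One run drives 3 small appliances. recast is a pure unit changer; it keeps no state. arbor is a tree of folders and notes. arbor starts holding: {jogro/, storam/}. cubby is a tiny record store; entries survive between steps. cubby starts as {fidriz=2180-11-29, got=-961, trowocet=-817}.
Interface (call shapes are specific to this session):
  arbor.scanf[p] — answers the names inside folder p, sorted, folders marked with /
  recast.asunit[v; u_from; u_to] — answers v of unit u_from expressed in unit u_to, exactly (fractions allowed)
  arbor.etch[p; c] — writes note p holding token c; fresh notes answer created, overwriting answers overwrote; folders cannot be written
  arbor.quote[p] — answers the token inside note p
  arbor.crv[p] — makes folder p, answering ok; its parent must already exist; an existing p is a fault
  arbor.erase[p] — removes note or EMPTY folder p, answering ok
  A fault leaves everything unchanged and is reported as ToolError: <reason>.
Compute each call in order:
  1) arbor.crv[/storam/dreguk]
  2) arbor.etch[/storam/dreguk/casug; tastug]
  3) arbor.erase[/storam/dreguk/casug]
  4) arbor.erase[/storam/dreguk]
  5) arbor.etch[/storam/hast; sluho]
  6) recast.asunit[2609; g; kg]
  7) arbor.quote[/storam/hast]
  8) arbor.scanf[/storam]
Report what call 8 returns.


Answer: [hast]

Derivation:
~$ arbor.crv p='/storam/dreguk'
:: ok
~$ arbor.etch p='/storam/dreguk/casug' c='tastug'
:: created
~$ arbor.erase p='/storam/dreguk/casug'
:: ok
~$ arbor.erase p='/storam/dreguk'
:: ok
~$ arbor.etch p='/storam/hast' c='sluho'
:: created
~$ recast.asunit v='2609' u_from='g' u_to='kg'
:: 2609/1000
~$ arbor.quote p='/storam/hast'
:: sluho
~$ arbor.scanf p='/storam'
:: [hast]


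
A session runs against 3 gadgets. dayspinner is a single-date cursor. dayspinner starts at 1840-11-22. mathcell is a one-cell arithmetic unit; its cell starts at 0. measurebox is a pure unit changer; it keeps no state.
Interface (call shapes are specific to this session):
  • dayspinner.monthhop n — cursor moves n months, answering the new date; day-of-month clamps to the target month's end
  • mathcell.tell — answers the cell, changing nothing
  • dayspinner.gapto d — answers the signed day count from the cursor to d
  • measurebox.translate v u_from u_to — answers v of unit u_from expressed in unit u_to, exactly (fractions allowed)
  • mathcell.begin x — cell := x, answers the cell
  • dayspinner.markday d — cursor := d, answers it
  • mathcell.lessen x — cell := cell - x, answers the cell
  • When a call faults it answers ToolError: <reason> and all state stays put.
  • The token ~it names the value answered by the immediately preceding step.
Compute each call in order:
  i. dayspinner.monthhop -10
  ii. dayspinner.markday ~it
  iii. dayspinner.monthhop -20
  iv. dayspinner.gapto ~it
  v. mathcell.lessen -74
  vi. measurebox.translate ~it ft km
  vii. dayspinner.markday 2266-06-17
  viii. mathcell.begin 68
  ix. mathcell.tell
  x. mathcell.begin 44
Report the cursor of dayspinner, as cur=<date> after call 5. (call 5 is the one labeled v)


Invoking dayspinner.monthhop with n='-10', giving 1840-01-22.
I call dayspinner.markday with d='~it': 1840-01-22.
I call dayspinner.monthhop with n='-20', → 1838-05-22.
Next I call dayspinner.gapto with d='~it', and see 0.
Now I run mathcell.lessen with x='-74', — result: 74.
Invoking measurebox.translate with v='~it', u_from='ft', u_to='km', → 14097/625000.
I try dayspinner.markday with d='2266-06-17', and get 2266-06-17.
Then mathcell.begin with x='68', which returns 68.
Invoking mathcell.tell, which returns 68.
I use mathcell.begin with x='44', yielding 44.

Answer: cur=1838-05-22


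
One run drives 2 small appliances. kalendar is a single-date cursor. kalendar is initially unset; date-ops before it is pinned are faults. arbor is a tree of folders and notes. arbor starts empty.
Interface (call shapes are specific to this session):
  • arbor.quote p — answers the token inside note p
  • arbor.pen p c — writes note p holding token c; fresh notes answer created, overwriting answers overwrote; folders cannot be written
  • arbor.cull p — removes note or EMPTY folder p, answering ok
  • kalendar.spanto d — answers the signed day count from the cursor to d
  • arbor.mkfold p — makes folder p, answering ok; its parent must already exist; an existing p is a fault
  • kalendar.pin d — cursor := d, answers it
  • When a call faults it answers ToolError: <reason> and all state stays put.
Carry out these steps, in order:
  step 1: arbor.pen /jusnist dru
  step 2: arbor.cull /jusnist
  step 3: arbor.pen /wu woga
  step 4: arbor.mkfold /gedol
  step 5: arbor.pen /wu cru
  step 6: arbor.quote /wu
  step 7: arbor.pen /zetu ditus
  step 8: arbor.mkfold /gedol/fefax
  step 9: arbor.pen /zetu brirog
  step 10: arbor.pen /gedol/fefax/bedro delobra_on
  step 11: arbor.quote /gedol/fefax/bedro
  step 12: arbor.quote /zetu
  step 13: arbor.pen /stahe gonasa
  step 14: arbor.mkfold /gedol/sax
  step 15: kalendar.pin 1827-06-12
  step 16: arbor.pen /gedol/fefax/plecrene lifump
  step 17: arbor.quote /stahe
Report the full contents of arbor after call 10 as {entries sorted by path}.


Answer: {gedol/, gedol/fefax/, gedol/fefax/bedro=delobra_on, wu=cru, zetu=brirog}

Derivation:
$ pen p='/jusnist' c='dru'
= created
$ cull p='/jusnist'
= ok
$ pen p='/wu' c='woga'
= created
$ mkfold p='/gedol'
= ok
$ pen p='/wu' c='cru'
= overwrote
$ quote p='/wu'
= cru
$ pen p='/zetu' c='ditus'
= created
$ mkfold p='/gedol/fefax'
= ok
$ pen p='/zetu' c='brirog'
= overwrote
$ pen p='/gedol/fefax/bedro' c='delobra_on'
= created
$ quote p='/gedol/fefax/bedro'
= delobra_on
$ quote p='/zetu'
= brirog
$ pen p='/stahe' c='gonasa'
= created
$ mkfold p='/gedol/sax'
= ok
$ pin d='1827-06-12'
= 1827-06-12
$ pen p='/gedol/fefax/plecrene' c='lifump'
= created
$ quote p='/stahe'
= gonasa


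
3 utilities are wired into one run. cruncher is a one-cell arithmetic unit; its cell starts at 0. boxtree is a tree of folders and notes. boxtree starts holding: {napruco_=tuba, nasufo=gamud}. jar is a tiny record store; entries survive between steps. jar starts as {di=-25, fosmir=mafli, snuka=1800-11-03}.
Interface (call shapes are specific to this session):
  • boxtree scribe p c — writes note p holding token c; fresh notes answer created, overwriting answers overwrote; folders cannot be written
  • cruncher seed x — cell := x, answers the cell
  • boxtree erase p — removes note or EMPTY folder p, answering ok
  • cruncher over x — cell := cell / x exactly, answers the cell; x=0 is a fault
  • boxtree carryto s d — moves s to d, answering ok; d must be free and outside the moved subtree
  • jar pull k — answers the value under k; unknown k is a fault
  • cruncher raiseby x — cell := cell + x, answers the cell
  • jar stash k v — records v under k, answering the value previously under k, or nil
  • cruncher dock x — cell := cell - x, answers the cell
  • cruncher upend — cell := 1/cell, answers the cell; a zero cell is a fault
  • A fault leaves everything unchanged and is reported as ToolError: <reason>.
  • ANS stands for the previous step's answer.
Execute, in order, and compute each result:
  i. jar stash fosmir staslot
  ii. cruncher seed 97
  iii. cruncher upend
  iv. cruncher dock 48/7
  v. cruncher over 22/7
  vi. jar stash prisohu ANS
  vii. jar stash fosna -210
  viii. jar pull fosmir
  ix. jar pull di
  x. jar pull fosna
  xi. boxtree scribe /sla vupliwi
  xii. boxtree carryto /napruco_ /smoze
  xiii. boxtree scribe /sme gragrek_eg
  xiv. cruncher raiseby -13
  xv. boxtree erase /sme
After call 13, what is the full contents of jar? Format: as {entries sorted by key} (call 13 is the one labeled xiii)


Answer: {di=-25, fosmir=staslot, fosna=-210, prisohu=-4649/2134, snuka=1800-11-03}

Derivation:
% jar stash k: fosmir v: staslot
[out] mafli
% cruncher seed x: 97
[out] 97
% cruncher upend
[out] 1/97
% cruncher dock x: 48/7
[out] -4649/679
% cruncher over x: 22/7
[out] -4649/2134
% jar stash k: prisohu v: ANS
[out] nil
% jar stash k: fosna v: -210
[out] nil
% jar pull k: fosmir
[out] staslot
% jar pull k: di
[out] -25
% jar pull k: fosna
[out] -210
% boxtree scribe p: /sla c: vupliwi
[out] created
% boxtree carryto s: /napruco_ d: /smoze
[out] ok
% boxtree scribe p: /sme c: gragrek_eg
[out] created
% cruncher raiseby x: -13
[out] -32391/2134
% boxtree erase p: /sme
[out] ok


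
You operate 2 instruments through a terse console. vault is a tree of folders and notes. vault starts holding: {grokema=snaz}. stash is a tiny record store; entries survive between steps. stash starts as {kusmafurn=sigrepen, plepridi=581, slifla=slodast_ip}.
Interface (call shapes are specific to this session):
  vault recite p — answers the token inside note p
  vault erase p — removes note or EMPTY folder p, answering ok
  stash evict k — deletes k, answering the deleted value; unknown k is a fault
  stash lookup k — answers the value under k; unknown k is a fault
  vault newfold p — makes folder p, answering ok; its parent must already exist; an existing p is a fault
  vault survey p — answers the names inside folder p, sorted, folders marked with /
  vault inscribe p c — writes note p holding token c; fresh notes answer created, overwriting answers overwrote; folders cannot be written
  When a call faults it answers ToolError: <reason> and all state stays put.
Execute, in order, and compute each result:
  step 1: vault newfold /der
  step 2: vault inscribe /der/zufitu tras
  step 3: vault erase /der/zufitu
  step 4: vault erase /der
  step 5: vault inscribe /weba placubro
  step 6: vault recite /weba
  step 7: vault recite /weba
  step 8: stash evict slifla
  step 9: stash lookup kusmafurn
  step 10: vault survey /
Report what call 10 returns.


Answer: [grokema, weba]

Derivation:
# vault newfold(p=/der) == ok
# vault inscribe(p=/der/zufitu, c=tras) == created
# vault erase(p=/der/zufitu) == ok
# vault erase(p=/der) == ok
# vault inscribe(p=/weba, c=placubro) == created
# vault recite(p=/weba) == placubro
# vault recite(p=/weba) == placubro
# stash evict(k=slifla) == slodast_ip
# stash lookup(k=kusmafurn) == sigrepen
# vault survey(p=/) == [grokema, weba]


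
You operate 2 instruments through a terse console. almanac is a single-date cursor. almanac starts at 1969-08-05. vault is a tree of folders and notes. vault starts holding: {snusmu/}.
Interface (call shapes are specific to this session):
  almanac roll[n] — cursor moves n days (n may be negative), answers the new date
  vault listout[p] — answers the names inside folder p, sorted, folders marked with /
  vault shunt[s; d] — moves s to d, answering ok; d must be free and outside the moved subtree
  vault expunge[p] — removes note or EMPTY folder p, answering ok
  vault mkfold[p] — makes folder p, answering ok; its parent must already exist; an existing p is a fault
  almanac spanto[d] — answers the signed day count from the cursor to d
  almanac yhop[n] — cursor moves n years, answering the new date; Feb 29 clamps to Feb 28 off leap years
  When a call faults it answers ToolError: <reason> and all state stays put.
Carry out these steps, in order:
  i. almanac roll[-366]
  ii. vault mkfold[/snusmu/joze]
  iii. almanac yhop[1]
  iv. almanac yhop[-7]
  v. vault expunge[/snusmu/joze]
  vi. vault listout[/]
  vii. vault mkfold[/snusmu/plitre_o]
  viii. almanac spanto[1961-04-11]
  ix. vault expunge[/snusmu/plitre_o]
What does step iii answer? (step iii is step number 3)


Answer: 1969-08-04

Derivation:
→ almanac roll(n→-366)
← 1968-08-04
→ vault mkfold(p→/snusmu/joze)
← ok
→ almanac yhop(n→1)
← 1969-08-04
→ almanac yhop(n→-7)
← 1962-08-04
→ vault expunge(p→/snusmu/joze)
← ok
→ vault listout(p→/)
← [snusmu/]
→ vault mkfold(p→/snusmu/plitre_o)
← ok
→ almanac spanto(d→1961-04-11)
← -480
→ vault expunge(p→/snusmu/plitre_o)
← ok


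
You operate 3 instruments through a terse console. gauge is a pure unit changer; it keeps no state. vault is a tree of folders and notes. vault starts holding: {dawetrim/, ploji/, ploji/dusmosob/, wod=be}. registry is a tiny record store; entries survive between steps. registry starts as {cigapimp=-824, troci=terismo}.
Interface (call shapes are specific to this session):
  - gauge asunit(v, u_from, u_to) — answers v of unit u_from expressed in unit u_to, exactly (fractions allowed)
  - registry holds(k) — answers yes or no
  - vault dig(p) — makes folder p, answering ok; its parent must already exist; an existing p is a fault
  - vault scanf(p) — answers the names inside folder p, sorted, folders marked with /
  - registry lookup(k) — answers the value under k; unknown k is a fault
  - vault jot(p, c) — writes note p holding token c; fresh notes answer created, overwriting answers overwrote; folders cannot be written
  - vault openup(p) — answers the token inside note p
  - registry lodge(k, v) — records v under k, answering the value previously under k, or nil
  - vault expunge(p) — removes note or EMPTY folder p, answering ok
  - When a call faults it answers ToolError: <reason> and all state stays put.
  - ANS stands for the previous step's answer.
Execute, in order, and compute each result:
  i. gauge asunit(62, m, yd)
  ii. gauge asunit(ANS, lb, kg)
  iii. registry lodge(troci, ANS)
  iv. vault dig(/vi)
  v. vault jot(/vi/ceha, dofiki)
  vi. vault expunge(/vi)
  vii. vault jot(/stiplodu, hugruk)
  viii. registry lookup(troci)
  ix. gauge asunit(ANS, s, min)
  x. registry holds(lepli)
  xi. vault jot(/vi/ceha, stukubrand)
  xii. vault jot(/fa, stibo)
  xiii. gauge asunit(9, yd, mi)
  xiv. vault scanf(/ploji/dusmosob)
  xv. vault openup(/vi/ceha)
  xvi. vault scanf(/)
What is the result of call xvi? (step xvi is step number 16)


Do: gauge asunit[v='62'; u_from='m'; u_to='yd']
See: 77500/1143
Do: gauge asunit[v='ANS'; u_from='lb'; u_to='kg']
See: 1406136347/45720000
Do: registry lodge[k='troci'; v='ANS']
See: terismo
Do: vault dig[p='/vi']
See: ok
Do: vault jot[p='/vi/ceha'; c='dofiki']
See: created
Do: vault expunge[p='/vi']
See: ToolError: not empty
Do: vault jot[p='/stiplodu'; c='hugruk']
See: created
Do: registry lookup[k='troci']
See: 1406136347/45720000
Do: gauge asunit[v='ANS'; u_from='s'; u_to='min']
See: 1406136347/2743200000
Do: registry holds[k='lepli']
See: no
Do: vault jot[p='/vi/ceha'; c='stukubrand']
See: overwrote
Do: vault jot[p='/fa'; c='stibo']
See: created
Do: gauge asunit[v='9'; u_from='yd'; u_to='mi']
See: 9/1760
Do: vault scanf[p='/ploji/dusmosob']
See: []
Do: vault openup[p='/vi/ceha']
See: stukubrand
Do: vault scanf[p='/']
See: [dawetrim/, fa, ploji/, stiplodu, vi/, wod]

Answer: [dawetrim/, fa, ploji/, stiplodu, vi/, wod]


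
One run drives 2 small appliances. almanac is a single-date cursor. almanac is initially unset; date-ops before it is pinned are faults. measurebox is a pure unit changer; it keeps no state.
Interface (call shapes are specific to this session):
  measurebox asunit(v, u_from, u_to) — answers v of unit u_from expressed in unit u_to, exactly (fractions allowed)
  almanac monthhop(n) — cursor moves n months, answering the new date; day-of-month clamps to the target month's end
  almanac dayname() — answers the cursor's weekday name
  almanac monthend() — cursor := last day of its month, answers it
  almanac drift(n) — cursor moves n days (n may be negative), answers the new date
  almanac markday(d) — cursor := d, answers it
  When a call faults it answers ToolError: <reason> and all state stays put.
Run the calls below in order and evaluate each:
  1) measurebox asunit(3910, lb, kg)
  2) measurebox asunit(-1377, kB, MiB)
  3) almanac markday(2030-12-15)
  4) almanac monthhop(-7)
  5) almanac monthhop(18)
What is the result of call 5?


==> measurebox asunit(3910, lb, kg)
<== 17735461667/10000000
==> measurebox asunit(-1377, kB, MiB)
<== -172125/131072
==> almanac markday(2030-12-15)
<== 2030-12-15
==> almanac monthhop(-7)
<== 2030-05-15
==> almanac monthhop(18)
<== 2031-11-15

Answer: 2031-11-15


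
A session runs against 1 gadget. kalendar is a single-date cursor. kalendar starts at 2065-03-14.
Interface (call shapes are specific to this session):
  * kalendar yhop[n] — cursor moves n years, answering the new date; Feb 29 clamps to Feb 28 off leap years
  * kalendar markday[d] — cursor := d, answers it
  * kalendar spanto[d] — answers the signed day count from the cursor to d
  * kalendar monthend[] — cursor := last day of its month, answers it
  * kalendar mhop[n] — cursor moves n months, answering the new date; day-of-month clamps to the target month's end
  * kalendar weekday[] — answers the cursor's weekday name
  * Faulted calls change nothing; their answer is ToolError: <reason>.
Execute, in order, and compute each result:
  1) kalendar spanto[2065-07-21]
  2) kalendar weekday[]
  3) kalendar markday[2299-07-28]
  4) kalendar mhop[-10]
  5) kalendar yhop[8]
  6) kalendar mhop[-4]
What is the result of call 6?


==> kalendar spanto(d: 2065-07-21)
<== 129
==> kalendar weekday()
<== Saturday
==> kalendar markday(d: 2299-07-28)
<== 2299-07-28
==> kalendar mhop(n: -10)
<== 2298-09-28
==> kalendar yhop(n: 8)
<== 2306-09-28
==> kalendar mhop(n: -4)
<== 2306-05-28

Answer: 2306-05-28


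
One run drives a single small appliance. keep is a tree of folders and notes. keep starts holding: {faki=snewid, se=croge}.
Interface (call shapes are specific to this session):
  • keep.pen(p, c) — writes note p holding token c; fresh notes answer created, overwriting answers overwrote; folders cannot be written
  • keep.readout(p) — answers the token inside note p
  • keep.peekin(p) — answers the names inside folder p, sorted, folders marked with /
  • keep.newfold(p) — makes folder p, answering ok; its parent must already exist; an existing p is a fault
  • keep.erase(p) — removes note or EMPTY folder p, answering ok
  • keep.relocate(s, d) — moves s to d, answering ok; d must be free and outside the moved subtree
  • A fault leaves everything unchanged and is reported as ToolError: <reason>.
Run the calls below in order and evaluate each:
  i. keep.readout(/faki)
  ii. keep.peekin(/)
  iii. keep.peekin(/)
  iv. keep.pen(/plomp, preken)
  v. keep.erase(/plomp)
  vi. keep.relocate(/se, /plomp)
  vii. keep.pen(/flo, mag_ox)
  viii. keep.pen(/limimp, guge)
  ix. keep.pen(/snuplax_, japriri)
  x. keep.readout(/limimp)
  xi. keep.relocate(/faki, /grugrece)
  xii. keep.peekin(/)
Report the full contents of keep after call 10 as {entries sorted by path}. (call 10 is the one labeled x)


Answer: {faki=snewid, flo=mag_ox, limimp=guge, plomp=croge, snuplax_=japriri}

Derivation:
I invoke keep.readout on p=/faki, — result: snewid.
I invoke keep.peekin on p=/, → [faki, se].
I invoke keep.peekin on p=/: [faki, se].
Using keep.pen on p=/plomp, c=preken, — result: created.
Calling keep.erase on p=/plomp, → ok.
I try keep.relocate on s=/se, d=/plomp, and see ok.
Using keep.pen on p=/flo, c=mag_ox: created.
Calling keep.pen on p=/limimp, c=guge, and see created.
Calling keep.pen on p=/snuplax_, c=japriri, which returns created.
Using keep.readout on p=/limimp, and see guge.
Invoking keep.relocate on s=/faki, d=/grugrece, and get ok.
Then keep.peekin on p=/, giving [flo, grugrece, limimp, plomp, snuplax_].


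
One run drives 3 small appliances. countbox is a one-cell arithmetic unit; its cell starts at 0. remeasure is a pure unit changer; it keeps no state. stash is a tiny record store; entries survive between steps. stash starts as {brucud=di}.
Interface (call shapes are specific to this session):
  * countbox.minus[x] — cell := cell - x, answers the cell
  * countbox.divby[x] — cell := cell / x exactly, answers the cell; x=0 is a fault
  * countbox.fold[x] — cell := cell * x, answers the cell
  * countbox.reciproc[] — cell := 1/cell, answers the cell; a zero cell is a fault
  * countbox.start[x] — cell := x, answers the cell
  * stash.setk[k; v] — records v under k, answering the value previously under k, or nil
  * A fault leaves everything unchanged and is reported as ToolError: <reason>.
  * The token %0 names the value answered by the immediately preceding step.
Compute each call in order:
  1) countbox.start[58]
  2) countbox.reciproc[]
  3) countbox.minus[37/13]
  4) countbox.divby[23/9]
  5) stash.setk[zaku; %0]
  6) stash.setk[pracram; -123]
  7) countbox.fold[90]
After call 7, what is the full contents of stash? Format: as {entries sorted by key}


Answer: {brucud=di, pracram=-123, zaku=-19197/17342}

Derivation:
# 1. countbox.start(58) -> 58
# 2. countbox.reciproc() -> 1/58
# 3. countbox.minus(37/13) -> -2133/754
# 4. countbox.divby(23/9) -> -19197/17342
# 5. stash.setk(zaku, %0) -> nil
# 6. stash.setk(pracram, -123) -> nil
# 7. countbox.fold(90) -> -863865/8671
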